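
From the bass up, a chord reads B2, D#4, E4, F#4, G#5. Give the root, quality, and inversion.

E major ninth, second inversion

Reducing to letter names: B, D#, E, F#, G#. These stack in thirds as E–G#–B–D#–F# — an E major ninth chord.
The lowest note is B, the fifth of the chord, so this is second inversion.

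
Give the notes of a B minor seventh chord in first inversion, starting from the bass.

B minor seventh is B–D–F#–A. First inversion puts the third (D) in the bass, with the remaining tones above: D, F#, A, B.

D, F#, A, B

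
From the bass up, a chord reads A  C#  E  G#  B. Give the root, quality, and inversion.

The pitch classes A, C#, E, G#, B arrange in thirds as A–C#–E–G#–B: an A major ninth chord.
A is the root of A major ninth; root in the bass means root position.

A major ninth, root position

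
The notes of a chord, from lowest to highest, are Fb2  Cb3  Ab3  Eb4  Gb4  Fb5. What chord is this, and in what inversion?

The distinct note names are Fb, Cb, Ab, Eb, Gb. Stacked in thirds they read Fb–Ab–Cb–Eb–Gb, which is a major ninth chord on Fb.
The lowest note is Fb, the root of the chord, so this is root position.

Fb major ninth, root position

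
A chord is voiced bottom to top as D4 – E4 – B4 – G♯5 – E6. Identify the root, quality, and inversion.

E dominant seventh, third inversion

The distinct note names are D, E, B, G#. Stacked in thirds they read E–G#–B–D, which is a dominant seventh chord on E.
With the seventh (D) in the bass, the chord is in third inversion (figured bass 4/2).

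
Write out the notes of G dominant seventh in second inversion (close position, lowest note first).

G dominant seventh is G–B–D–F. Second inversion puts the fifth (D) in the bass, with the remaining tones above: D, F, G, B.

D, F, G, B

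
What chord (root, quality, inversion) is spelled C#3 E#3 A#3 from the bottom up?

The pitch classes C#, E#, A# arrange in thirds as A#–C#–E#: an A# minor triad.
C# is the third of A# minor; third in the bass means first inversion (figured bass 6).

A# minor, first inversion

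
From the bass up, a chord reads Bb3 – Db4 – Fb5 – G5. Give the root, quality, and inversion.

The pitch classes Bb, Db, Fb, G arrange in thirds as G–Bb–Db–Fb: a G diminished seventh chord.
The lowest note is Bb, the third of the chord, so this is first inversion (figured bass 6/5).

G diminished seventh, first inversion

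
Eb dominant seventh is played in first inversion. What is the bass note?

G

Eb dominant seventh is Eb–G–Bb–Db. First inversion places the third in the bass: G.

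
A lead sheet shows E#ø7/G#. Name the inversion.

E#ø7/G# means E# half-diminished seventh with G# in the bass. G# is the third of E# half-diminished seventh (E#–G#–B–D#), so this is first inversion.

first inversion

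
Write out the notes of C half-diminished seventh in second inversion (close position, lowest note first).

The chord tones are C–Eb–Gb–Bb. With the fifth (Gb) lowest for second inversion: Gb, Bb, C, Eb.

Gb, Bb, C, Eb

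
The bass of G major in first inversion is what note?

B

G major is G–B–D. First inversion places the third in the bass: B.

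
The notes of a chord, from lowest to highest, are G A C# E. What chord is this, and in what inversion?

Reducing to letter names: G, A, C#, E. These stack in thirds as A–C#–E–G — an A dominant seventh chord.
The lowest note is G, the seventh of the chord, so this is third inversion (figured bass 4/2).

A dominant seventh, third inversion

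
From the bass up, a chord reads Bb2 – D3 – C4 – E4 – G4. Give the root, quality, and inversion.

C dominant ninth, third inversion

The pitch classes Bb, D, C, E, G arrange in thirds as C–E–G–Bb–D: a C dominant ninth chord.
With the seventh (Bb) in the bass, the chord is in third inversion.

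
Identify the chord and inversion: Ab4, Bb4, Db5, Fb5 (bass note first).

Reducing to letter names: Ab, Bb, Db, Fb. These stack in thirds as Bb–Db–Fb–Ab — a Bb half-diminished seventh chord.
The lowest note is Ab, the seventh of the chord, so this is third inversion (figured bass 4/2).

Bb half-diminished seventh, third inversion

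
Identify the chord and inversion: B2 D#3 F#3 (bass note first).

The distinct note names are B, D#, F#. Stacked in thirds they read B–D#–F#, which is a major triad on B.
B is the root of B major; root in the bass means root position (figured bass 5/3).

B major, root position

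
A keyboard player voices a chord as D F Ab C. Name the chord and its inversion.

D half-diminished seventh, root position

Reducing to letter names: D, F, Ab, C. These stack in thirds as D–F–Ab–C — a D half-diminished seventh chord.
The lowest note is D, the root of the chord, so this is root position (figured bass 7).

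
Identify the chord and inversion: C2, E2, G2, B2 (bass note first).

The pitch classes C, E, G, B arrange in thirds as C–E–G–B: a C major seventh chord.
The lowest note is C, the root of the chord, so this is root position (figured bass 7).

C major seventh, root position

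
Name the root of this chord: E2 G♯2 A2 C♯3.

E, G#, A, C# are the tones of an A major seventh chord (A–C#–E–G#), making A the root.

A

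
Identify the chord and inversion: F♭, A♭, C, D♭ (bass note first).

The pitch classes Fb, Ab, C, Db arrange in thirds as Db–Fb–Ab–C: a Db minor-major seventh chord.
The lowest note is Fb, the third of the chord, so this is first inversion (figured bass 6/5).

Db minor-major seventh, first inversion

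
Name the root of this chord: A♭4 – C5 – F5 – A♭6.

Reordering Ab, C, F into stacked thirds gives F–Ab–C; the bottom of that stack, F, is the root.

F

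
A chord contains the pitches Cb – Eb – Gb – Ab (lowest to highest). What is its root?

Ab

The distinct letter names are Cb, Eb, Gb, Ab. Arranged as a stack of thirds they read Ab–Cb–Eb–Gb, so Ab is the root (an Ab minor seventh chord).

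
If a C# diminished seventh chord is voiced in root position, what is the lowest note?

C# diminished seventh is C#–E–G–Bb. Root position places the root in the bass: C#.

C#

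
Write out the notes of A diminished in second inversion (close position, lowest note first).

A diminished is A–C–Eb. Second inversion puts the fifth (Eb) in the bass, with the remaining tones above: Eb, A, C.

Eb, A, C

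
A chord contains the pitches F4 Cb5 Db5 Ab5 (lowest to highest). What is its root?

Db

The distinct letter names are F, Cb, Db, Ab. Arranged as a stack of thirds they read Db–F–Ab–Cb, so Db is the root (a Db dominant seventh chord).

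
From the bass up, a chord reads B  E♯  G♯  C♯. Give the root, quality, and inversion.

The distinct note names are B, E#, G#, C#. Stacked in thirds they read C#–E#–G#–B, which is a dominant seventh chord on C#.
The lowest note is B, the seventh of the chord, so this is third inversion (figured bass 4/2).

C# dominant seventh, third inversion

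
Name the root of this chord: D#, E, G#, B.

Reordering D#, E, G#, B into stacked thirds gives E–G#–B–D#; the bottom of that stack, E, is the root.

E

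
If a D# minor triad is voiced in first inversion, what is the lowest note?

F#

In first inversion the third is lowest. For D# minor (D#–F#–A#) that is F#.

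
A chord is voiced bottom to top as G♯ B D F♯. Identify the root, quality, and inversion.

The pitch classes G#, B, D, F# arrange in thirds as G#–B–D–F#: a G# half-diminished seventh chord.
G# is the root of G# half-diminished seventh; root in the bass means root position (figured bass 7).

G# half-diminished seventh, root position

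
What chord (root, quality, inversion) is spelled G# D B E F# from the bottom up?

The distinct note names are G#, D, B, E, F#. Stacked in thirds they read E–G#–B–D–F#, which is a dominant ninth chord on E.
With the third (G#) in the bass, the chord is in first inversion.

E dominant ninth, first inversion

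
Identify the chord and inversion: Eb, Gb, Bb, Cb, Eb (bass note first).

Cb major seventh, first inversion

The pitch classes Eb, Gb, Bb, Cb arrange in thirds as Cb–Eb–Gb–Bb: a Cb major seventh chord.
Eb is the third of Cb major seventh; third in the bass means first inversion (figured bass 6/5).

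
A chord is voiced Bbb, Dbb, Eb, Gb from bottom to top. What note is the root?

Bbb, Dbb, Eb, Gb are the tones of an Eb diminished seventh chord (Eb–Gb–Bbb–Dbb), making Eb the root.

Eb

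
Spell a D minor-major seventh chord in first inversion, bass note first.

F, A, C#, D

D minor-major seventh is D–F–A–C#. First inversion puts the third (F) in the bass, with the remaining tones above: F, A, C#, D.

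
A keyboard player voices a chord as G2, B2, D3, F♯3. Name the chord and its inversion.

G major seventh, root position

The pitch classes G, B, D, F# arrange in thirds as G–B–D–F#: a G major seventh chord.
With the root (G) in the bass, the chord is in root position (figured bass 7).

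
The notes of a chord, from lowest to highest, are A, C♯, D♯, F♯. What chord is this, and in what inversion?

Reducing to letter names: A, C#, D#, F#. These stack in thirds as D#–F#–A–C# — a D# half-diminished seventh chord.
With the fifth (A) in the bass, the chord is in second inversion (figured bass 4/3).

D# half-diminished seventh, second inversion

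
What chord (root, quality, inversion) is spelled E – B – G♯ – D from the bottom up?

The distinct note names are E, B, G#, D. Stacked in thirds they read E–G#–B–D, which is a dominant seventh chord on E.
With the root (E) in the bass, the chord is in root position (figured bass 7).

E dominant seventh, root position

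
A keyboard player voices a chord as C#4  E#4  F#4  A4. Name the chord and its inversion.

F# minor-major seventh, second inversion

Reducing to letter names: C#, E#, F#, A. These stack in thirds as F#–A–C#–E# — an F# minor-major seventh chord.
With the fifth (C#) in the bass, the chord is in second inversion (figured bass 4/3).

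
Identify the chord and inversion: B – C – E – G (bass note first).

C major seventh, third inversion

The pitch classes B, C, E, G arrange in thirds as C–E–G–B: a C major seventh chord.
B is the seventh of C major seventh; seventh in the bass means third inversion (figured bass 4/2).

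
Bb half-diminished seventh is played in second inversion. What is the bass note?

Bb half-diminished seventh is Bb–Db–Fb–Ab. Second inversion places the fifth in the bass: Fb.

Fb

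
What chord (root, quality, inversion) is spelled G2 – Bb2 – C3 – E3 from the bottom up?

The pitch classes G, Bb, C, E arrange in thirds as C–E–G–Bb: a C dominant seventh chord.
The lowest note is G, the fifth of the chord, so this is second inversion (figured bass 4/3).

C dominant seventh, second inversion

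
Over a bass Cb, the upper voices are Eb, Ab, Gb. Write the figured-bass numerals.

6/5

The notes Cb, Eb, Ab, Gb stack in thirds as Ab–Cb–Eb–Gb — an Ab minor seventh chord. The bass Cb is the third, so this is first inversion: figured 6/5.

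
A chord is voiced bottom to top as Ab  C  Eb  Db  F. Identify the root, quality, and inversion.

Reducing to letter names: Ab, C, Eb, Db, F. These stack in thirds as Db–F–Ab–C–Eb — a Db major ninth chord.
The lowest note is Ab, the fifth of the chord, so this is second inversion.

Db major ninth, second inversion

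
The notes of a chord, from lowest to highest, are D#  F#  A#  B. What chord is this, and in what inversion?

B major seventh, first inversion

The distinct note names are D#, F#, A#, B. Stacked in thirds they read B–D#–F#–A#, which is a major seventh chord on B.
With the third (D#) in the bass, the chord is in first inversion (figured bass 6/5).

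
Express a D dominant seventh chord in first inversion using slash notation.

D7/F#

First inversion of D dominant seventh has the third (F#) in the bass. As a slash chord: D7/F#.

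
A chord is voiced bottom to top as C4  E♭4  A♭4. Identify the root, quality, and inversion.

The pitch classes C, Eb, Ab arrange in thirds as Ab–C–Eb: an Ab major triad.
C is the third of Ab major; third in the bass means first inversion (figured bass 6).

Ab major, first inversion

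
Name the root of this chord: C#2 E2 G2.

Reordering C#, E, G into stacked thirds gives C#–E–G; the bottom of that stack, C#, is the root.

C#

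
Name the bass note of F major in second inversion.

In second inversion the fifth is lowest. For F major (F–A–C) that is C.

C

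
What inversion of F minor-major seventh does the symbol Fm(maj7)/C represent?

Fm(maj7)/C means F minor-major seventh with C in the bass. C is the fifth of F minor-major seventh (F–Ab–C–E), so this is second inversion.

second inversion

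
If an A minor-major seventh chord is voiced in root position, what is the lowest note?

A

The root of A minor-major seventh (A–C–E–G#) is A; that is the bass in root position.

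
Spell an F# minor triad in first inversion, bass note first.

A, C#, F#

Spelling F# minor: F#–A–C#. In first inversion the third is bass, giving A, C#, F# from the bottom.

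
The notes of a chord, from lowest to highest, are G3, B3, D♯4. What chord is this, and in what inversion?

Reducing to letter names: G, B, D#. These stack in thirds as G–B–D# — a G augmented triad.
The lowest note is G, the root of the chord, so this is root position (figured bass 5/3).

G augmented, root position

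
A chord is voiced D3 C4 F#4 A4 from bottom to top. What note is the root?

Reordering D, C, F#, A into stacked thirds gives D–F#–A–C; the bottom of that stack, D, is the root.

D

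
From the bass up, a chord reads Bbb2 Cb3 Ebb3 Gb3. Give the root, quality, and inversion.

Reducing to letter names: Bbb, Cb, Ebb, Gb. These stack in thirds as Cb–Ebb–Gb–Bbb — a Cb minor seventh chord.
Bbb is the seventh of Cb minor seventh; seventh in the bass means third inversion (figured bass 4/2).

Cb minor seventh, third inversion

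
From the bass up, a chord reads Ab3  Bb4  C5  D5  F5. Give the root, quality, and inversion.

Bb dominant ninth, third inversion

Reducing to letter names: Ab, Bb, C, D, F. These stack in thirds as Bb–D–F–Ab–C — a Bb dominant ninth chord.
Ab is the seventh of Bb dominant ninth; seventh in the bass means third inversion.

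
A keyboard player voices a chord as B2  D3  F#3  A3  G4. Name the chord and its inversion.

G major ninth, first inversion

Reducing to letter names: B, D, F#, A, G. These stack in thirds as G–B–D–F#–A — a G major ninth chord.
With the third (B) in the bass, the chord is in first inversion.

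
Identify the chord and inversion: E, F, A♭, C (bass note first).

The pitch classes E, F, Ab, C arrange in thirds as F–Ab–C–E: an F minor-major seventh chord.
The lowest note is E, the seventh of the chord, so this is third inversion (figured bass 4/2).

F minor-major seventh, third inversion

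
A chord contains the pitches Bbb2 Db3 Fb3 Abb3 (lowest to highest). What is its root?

Bbb

Bbb, Db, Fb, Abb are the tones of a Bbb dominant seventh chord (Bbb–Db–Fb–Abb), making Bbb the root.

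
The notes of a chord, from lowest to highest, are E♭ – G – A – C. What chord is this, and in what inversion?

The distinct note names are Eb, G, A, C. Stacked in thirds they read A–C–Eb–G, which is a half-diminished seventh chord on A.
The lowest note is Eb, the fifth of the chord, so this is second inversion (figured bass 4/3).

A half-diminished seventh, second inversion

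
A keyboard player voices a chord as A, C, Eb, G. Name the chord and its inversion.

The distinct note names are A, C, Eb, G. Stacked in thirds they read A–C–Eb–G, which is a half-diminished seventh chord on A.
With the root (A) in the bass, the chord is in root position (figured bass 7).

A half-diminished seventh, root position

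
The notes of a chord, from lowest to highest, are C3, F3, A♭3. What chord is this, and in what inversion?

F minor, second inversion

The distinct note names are C, F, Ab. Stacked in thirds they read F–Ab–C, which is a minor triad on F.
C is the fifth of F minor; fifth in the bass means second inversion (figured bass 6/4).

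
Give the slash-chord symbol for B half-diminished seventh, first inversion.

Bø7/D

First inversion of B half-diminished seventh has the third (D) in the bass. As a slash chord: Bø7/D.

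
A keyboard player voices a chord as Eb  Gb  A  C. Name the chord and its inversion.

A diminished seventh, second inversion

Reducing to letter names: Eb, Gb, A, C. These stack in thirds as A–C–Eb–Gb — an A diminished seventh chord.
The lowest note is Eb, the fifth of the chord, so this is second inversion (figured bass 4/3).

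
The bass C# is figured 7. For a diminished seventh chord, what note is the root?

The figures 7 mean the root of the chord is in the bass. If C# is the root of a diminished seventh chord, the root is C# (chord tones C#–E–G–Bb).

C#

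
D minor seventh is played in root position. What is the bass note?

The root of D minor seventh (D–F–A–C) is D; that is the bass in root position.

D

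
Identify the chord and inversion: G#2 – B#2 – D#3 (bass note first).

G# major, root position

The pitch classes G#, B#, D# arrange in thirds as G#–B#–D#: a G# major triad.
G# is the root of G# major; root in the bass means root position (figured bass 5/3).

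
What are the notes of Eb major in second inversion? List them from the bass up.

Bb, Eb, G

The chord tones are Eb–G–Bb. With the fifth (Bb) lowest for second inversion: Bb, Eb, G.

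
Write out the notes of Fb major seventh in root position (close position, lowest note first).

Fb, Ab, Cb, Eb

Spelling Fb major seventh: Fb–Ab–Cb–Eb. In root position the root is bass, giving Fb, Ab, Cb, Eb from the bottom.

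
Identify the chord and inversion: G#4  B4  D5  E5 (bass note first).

E dominant seventh, first inversion

The distinct note names are G#, B, D, E. Stacked in thirds they read E–G#–B–D, which is a dominant seventh chord on E.
With the third (G#) in the bass, the chord is in first inversion (figured bass 6/5).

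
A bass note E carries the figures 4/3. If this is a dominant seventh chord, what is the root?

A

The figures 4/3 mean the fifth of the chord is in the bass. If E is the fifth of a dominant seventh chord, the root is A (chord tones A–C#–E–G).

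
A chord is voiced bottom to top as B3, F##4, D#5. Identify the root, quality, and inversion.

The distinct note names are B, F##, D#. Stacked in thirds they read B–D#–F##, which is an augmented triad on B.
With the root (B) in the bass, the chord is in root position (figured bass 5/3).

B augmented, root position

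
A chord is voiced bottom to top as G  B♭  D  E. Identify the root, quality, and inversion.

The pitch classes G, Bb, D, E arrange in thirds as E–G–Bb–D: an E half-diminished seventh chord.
With the third (G) in the bass, the chord is in first inversion (figured bass 6/5).

E half-diminished seventh, first inversion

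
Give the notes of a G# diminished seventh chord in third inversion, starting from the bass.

Spelling G# diminished seventh: G#–B–D–F. In third inversion the seventh is bass, giving F, G#, B, D from the bottom.

F, G#, B, D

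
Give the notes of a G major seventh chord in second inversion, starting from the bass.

The chord tones are G–B–D–F#. With the fifth (D) lowest for second inversion: D, F#, G, B.

D, F#, G, B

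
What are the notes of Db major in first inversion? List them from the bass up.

F, Ab, Db

Db major is Db–F–Ab. First inversion puts the third (F) in the bass, with the remaining tones above: F, Ab, Db.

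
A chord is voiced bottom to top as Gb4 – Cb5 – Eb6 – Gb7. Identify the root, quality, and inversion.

The pitch classes Gb, Cb, Eb arrange in thirds as Cb–Eb–Gb: a Cb major triad.
With the fifth (Gb) in the bass, the chord is in second inversion (figured bass 6/4).

Cb major, second inversion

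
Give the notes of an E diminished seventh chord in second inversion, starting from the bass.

Spelling E diminished seventh: E–G–Bb–Db. In second inversion the fifth is bass, giving Bb, Db, E, G from the bottom.

Bb, Db, E, G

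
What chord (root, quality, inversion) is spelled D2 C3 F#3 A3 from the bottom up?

D dominant seventh, root position

The pitch classes D, C, F#, A arrange in thirds as D–F#–A–C: a D dominant seventh chord.
With the root (D) in the bass, the chord is in root position (figured bass 7).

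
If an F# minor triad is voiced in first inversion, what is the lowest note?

A

F# minor is F#–A–C#. First inversion places the third in the bass: A.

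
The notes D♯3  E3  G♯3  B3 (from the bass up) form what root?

Reordering D#, E, G#, B into stacked thirds gives E–G#–B–D#; the bottom of that stack, E, is the root.

E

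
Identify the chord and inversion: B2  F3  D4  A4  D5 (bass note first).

B half-diminished seventh, root position

Reducing to letter names: B, F, D, A. These stack in thirds as B–D–F–A — a B half-diminished seventh chord.
The lowest note is B, the root of the chord, so this is root position (figured bass 7).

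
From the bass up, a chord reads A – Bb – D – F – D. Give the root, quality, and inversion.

The distinct note names are A, Bb, D, F. Stacked in thirds they read Bb–D–F–A, which is a major seventh chord on Bb.
A is the seventh of Bb major seventh; seventh in the bass means third inversion (figured bass 4/2).

Bb major seventh, third inversion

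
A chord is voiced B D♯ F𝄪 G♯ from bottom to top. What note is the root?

G#

Reordering B, D#, F##, G# into stacked thirds gives G#–B–D#–F##; the bottom of that stack, G#, is the root.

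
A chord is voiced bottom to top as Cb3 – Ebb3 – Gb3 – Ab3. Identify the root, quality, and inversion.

Reducing to letter names: Cb, Ebb, Gb, Ab. These stack in thirds as Ab–Cb–Ebb–Gb — an Ab half-diminished seventh chord.
Cb is the third of Ab half-diminished seventh; third in the bass means first inversion (figured bass 6/5).

Ab half-diminished seventh, first inversion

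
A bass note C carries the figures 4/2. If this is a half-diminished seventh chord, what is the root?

The figures 4/2 mean the seventh of the chord is in the bass. If C is the seventh of a half-diminished seventh chord, the root is D (chord tones D–F–Ab–C).

D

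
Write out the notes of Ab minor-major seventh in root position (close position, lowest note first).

The chord tones are Ab–Cb–Eb–G. With the root (Ab) lowest for root position: Ab, Cb, Eb, G.

Ab, Cb, Eb, G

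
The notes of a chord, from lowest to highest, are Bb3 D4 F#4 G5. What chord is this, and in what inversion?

G minor-major seventh, first inversion

Reducing to letter names: Bb, D, F#, G. These stack in thirds as G–Bb–D–F# — a G minor-major seventh chord.
Bb is the third of G minor-major seventh; third in the bass means first inversion (figured bass 6/5).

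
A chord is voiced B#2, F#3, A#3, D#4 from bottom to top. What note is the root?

B#

Reordering B#, F#, A#, D# into stacked thirds gives B#–D#–F#–A#; the bottom of that stack, B#, is the root.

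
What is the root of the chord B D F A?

Reordering B, D, F, A into stacked thirds gives B–D–F–A; the bottom of that stack, B, is the root.

B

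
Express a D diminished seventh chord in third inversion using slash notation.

Third inversion of D diminished seventh has the seventh (Cb) in the bass. As a slash chord: Ddim7/Cb.

Ddim7/Cb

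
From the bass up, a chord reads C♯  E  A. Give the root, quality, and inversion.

The pitch classes C#, E, A arrange in thirds as A–C#–E: an A major triad.
C# is the third of A major; third in the bass means first inversion (figured bass 6).

A major, first inversion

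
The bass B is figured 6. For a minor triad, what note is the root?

The figures 6 mean the third of the chord is in the bass. If B is the third of a minor triad, the root is G# (chord tones G#–B–D#).

G#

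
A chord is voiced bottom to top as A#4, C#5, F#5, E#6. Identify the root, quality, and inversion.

F# major seventh, first inversion

The pitch classes A#, C#, F#, E# arrange in thirds as F#–A#–C#–E#: an F# major seventh chord.
The lowest note is A#, the third of the chord, so this is first inversion (figured bass 6/5).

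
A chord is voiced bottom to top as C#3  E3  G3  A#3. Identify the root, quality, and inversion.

A# diminished seventh, first inversion

Reducing to letter names: C#, E, G, A#. These stack in thirds as A#–C#–E–G — an A# diminished seventh chord.
With the third (C#) in the bass, the chord is in first inversion (figured bass 6/5).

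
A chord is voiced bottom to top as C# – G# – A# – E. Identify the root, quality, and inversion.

A# half-diminished seventh, first inversion

The distinct note names are C#, G#, A#, E. Stacked in thirds they read A#–C#–E–G#, which is a half-diminished seventh chord on A#.
With the third (C#) in the bass, the chord is in first inversion (figured bass 6/5).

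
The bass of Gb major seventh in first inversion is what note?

Bb

The third of Gb major seventh (Gb–Bb–Db–F) is Bb; that is the bass in first inversion.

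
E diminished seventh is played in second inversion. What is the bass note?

Bb

E diminished seventh is E–G–Bb–Db. Second inversion places the fifth in the bass: Bb.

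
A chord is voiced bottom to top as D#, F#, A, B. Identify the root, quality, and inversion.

B dominant seventh, first inversion

Reducing to letter names: D#, F#, A, B. These stack in thirds as B–D#–F#–A — a B dominant seventh chord.
With the third (D#) in the bass, the chord is in first inversion (figured bass 6/5).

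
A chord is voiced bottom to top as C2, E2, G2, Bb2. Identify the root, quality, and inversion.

C dominant seventh, root position

The distinct note names are C, E, G, Bb. Stacked in thirds they read C–E–G–Bb, which is a dominant seventh chord on C.
The lowest note is C, the root of the chord, so this is root position (figured bass 7).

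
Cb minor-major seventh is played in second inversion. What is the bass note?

The fifth of Cb minor-major seventh (Cb–Ebb–Gb–Bb) is Gb; that is the bass in second inversion.

Gb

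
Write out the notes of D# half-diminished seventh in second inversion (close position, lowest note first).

The chord tones are D#–F#–A–C#. With the fifth (A) lowest for second inversion: A, C#, D#, F#.

A, C#, D#, F#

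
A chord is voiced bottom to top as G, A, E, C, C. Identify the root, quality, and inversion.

A minor seventh, third inversion

The pitch classes G, A, E, C arrange in thirds as A–C–E–G: an A minor seventh chord.
The lowest note is G, the seventh of the chord, so this is third inversion (figured bass 4/2).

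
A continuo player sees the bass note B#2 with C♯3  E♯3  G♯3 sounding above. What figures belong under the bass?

4/2

The notes B#, C#, E#, G# stack in thirds as C#–E#–G#–B# — a C# major seventh chord. The bass B# is the seventh, so this is third inversion: figured 4/2.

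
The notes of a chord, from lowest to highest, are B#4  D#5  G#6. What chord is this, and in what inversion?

G# major, first inversion

The distinct note names are B#, D#, G#. Stacked in thirds they read G#–B#–D#, which is a major triad on G#.
The lowest note is B#, the third of the chord, so this is first inversion (figured bass 6).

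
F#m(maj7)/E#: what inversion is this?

third inversion

F#m(maj7)/E# means F# minor-major seventh with E# in the bass. E# is the seventh of F# minor-major seventh (F#–A–C#–E#), so this is third inversion.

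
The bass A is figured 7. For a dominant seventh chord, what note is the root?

The figures 7 mean the root of the chord is in the bass. If A is the root of a dominant seventh chord, the root is A (chord tones A–C#–E–G).

A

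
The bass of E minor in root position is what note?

The root of E minor (E–G–B) is E; that is the bass in root position.

E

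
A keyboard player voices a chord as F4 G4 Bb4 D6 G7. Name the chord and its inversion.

The pitch classes F, G, Bb, D arrange in thirds as G–Bb–D–F: a G minor seventh chord.
The lowest note is F, the seventh of the chord, so this is third inversion (figured bass 4/2).

G minor seventh, third inversion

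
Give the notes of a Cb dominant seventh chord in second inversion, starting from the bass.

Cb dominant seventh is Cb–Eb–Gb–Bbb. Second inversion puts the fifth (Gb) in the bass, with the remaining tones above: Gb, Bbb, Cb, Eb.

Gb, Bbb, Cb, Eb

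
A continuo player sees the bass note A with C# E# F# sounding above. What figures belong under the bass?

6/5

The notes A, C#, E#, F# stack in thirds as F#–A–C#–E# — an F# minor-major seventh chord. The bass A is the third, so this is first inversion: figured 6/5.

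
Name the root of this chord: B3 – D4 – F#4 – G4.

B, D, F#, G are the tones of a G major seventh chord (G–B–D–F#), making G the root.

G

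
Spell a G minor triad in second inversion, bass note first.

D, G, Bb

G minor is G–Bb–D. Second inversion puts the fifth (D) in the bass, with the remaining tones above: D, G, Bb.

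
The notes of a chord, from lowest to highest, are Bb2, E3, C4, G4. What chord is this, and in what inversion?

C dominant seventh, third inversion

Reducing to letter names: Bb, E, C, G. These stack in thirds as C–E–G–Bb — a C dominant seventh chord.
The lowest note is Bb, the seventh of the chord, so this is third inversion (figured bass 4/2).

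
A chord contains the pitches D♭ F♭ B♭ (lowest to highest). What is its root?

Bb

The distinct letter names are Db, Fb, Bb. Arranged as a stack of thirds they read Bb–Db–Fb, so Bb is the root (a Bb diminished triad).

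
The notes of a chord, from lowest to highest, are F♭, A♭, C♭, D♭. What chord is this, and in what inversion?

Db minor seventh, first inversion

Reducing to letter names: Fb, Ab, Cb, Db. These stack in thirds as Db–Fb–Ab–Cb — a Db minor seventh chord.
The lowest note is Fb, the third of the chord, so this is first inversion (figured bass 6/5).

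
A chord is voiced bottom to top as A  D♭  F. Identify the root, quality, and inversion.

Db augmented, second inversion

The pitch classes A, Db, F arrange in thirds as Db–F–A: a Db augmented triad.
With the fifth (A) in the bass, the chord is in second inversion (figured bass 6/4).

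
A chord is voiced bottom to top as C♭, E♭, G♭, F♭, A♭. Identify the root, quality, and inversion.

Fb major ninth, second inversion

Reducing to letter names: Cb, Eb, Gb, Fb, Ab. These stack in thirds as Fb–Ab–Cb–Eb–Gb — an Fb major ninth chord.
With the fifth (Cb) in the bass, the chord is in second inversion.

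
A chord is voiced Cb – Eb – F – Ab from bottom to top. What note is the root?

F

The distinct letter names are Cb, Eb, F, Ab. Arranged as a stack of thirds they read F–Ab–Cb–Eb, so F is the root (an F half-diminished seventh chord).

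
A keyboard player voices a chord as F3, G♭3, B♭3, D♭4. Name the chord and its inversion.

Reducing to letter names: F, Gb, Bb, Db. These stack in thirds as Gb–Bb–Db–F — a Gb major seventh chord.
F is the seventh of Gb major seventh; seventh in the bass means third inversion (figured bass 4/2).

Gb major seventh, third inversion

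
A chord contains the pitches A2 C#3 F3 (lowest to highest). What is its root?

The distinct letter names are A, C#, F. Arranged as a stack of thirds they read F–A–C#, so F is the root (an F augmented triad).

F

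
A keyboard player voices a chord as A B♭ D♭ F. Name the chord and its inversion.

Bb minor-major seventh, third inversion

The pitch classes A, Bb, Db, F arrange in thirds as Bb–Db–F–A: a Bb minor-major seventh chord.
With the seventh (A) in the bass, the chord is in third inversion (figured bass 4/2).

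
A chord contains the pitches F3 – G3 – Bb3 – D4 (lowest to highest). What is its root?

F, G, Bb, D are the tones of a G minor seventh chord (G–Bb–D–F), making G the root.

G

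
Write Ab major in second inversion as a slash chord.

Abmaj/Eb

Second inversion of Ab major has the fifth (Eb) in the bass. As a slash chord: Abmaj/Eb.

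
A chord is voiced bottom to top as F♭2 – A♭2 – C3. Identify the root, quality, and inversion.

Fb augmented, root position

The pitch classes Fb, Ab, C arrange in thirds as Fb–Ab–C: an Fb augmented triad.
Fb is the root of Fb augmented; root in the bass means root position (figured bass 5/3).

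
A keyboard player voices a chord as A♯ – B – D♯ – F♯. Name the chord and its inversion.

Reducing to letter names: A#, B, D#, F#. These stack in thirds as B–D#–F#–A# — a B major seventh chord.
A# is the seventh of B major seventh; seventh in the bass means third inversion (figured bass 4/2).

B major seventh, third inversion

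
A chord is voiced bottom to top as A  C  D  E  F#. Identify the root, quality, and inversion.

Reducing to letter names: A, C, D, E, F#. These stack in thirds as D–F#–A–C–E — a D dominant ninth chord.
A is the fifth of D dominant ninth; fifth in the bass means second inversion.

D dominant ninth, second inversion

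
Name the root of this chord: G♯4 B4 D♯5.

G#

Reordering G#, B, D# into stacked thirds gives G#–B–D#; the bottom of that stack, G#, is the root.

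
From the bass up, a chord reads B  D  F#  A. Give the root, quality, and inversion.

B minor seventh, root position

Reducing to letter names: B, D, F#, A. These stack in thirds as B–D–F#–A — a B minor seventh chord.
With the root (B) in the bass, the chord is in root position (figured bass 7).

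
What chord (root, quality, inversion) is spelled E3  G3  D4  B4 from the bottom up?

E minor seventh, root position

The distinct note names are E, G, D, B. Stacked in thirds they read E–G–B–D, which is a minor seventh chord on E.
E is the root of E minor seventh; root in the bass means root position (figured bass 7).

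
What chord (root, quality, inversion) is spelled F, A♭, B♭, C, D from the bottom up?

Bb dominant ninth, second inversion

The pitch classes F, Ab, Bb, C, D arrange in thirds as Bb–D–F–Ab–C: a Bb dominant ninth chord.
With the fifth (F) in the bass, the chord is in second inversion.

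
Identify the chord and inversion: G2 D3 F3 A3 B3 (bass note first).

The pitch classes G, D, F, A, B arrange in thirds as G–B–D–F–A: a G dominant ninth chord.
G is the root of G dominant ninth; root in the bass means root position.

G dominant ninth, root position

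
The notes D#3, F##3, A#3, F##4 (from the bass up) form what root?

D#

The distinct letter names are D#, F##, A#. Arranged as a stack of thirds they read D#–F##–A#, so D# is the root (a D# major triad).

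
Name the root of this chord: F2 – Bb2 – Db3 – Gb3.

Gb

Reordering F, Bb, Db, Gb into stacked thirds gives Gb–Bb–Db–F; the bottom of that stack, Gb, is the root.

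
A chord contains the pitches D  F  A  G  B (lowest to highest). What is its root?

G

The distinct letter names are D, F, A, G, B. Arranged as a stack of thirds they read G–B–D–F–A, so G is the root (a G dominant ninth chord).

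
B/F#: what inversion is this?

second inversion

B/F# means B major with F# in the bass. F# is the fifth of B major (B–D#–F#), so this is second inversion.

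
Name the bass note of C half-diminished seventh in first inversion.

In first inversion the third is lowest. For C half-diminished seventh (C–Eb–Gb–Bb) that is Eb.

Eb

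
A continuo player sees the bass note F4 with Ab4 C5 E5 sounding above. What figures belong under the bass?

7

The notes F, Ab, C, E stack in thirds as F–Ab–C–E — an F minor-major seventh chord. The bass F is the root, so this is root position: figured 7.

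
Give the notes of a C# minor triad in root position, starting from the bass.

The chord tones are C#–E–G#. With the root (C#) lowest for root position: C#, E, G#.

C#, E, G#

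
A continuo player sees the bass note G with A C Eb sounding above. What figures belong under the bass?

The notes G, A, C, Eb stack in thirds as A–C–Eb–G — an A half-diminished seventh chord. The bass G is the seventh, so this is third inversion: figured 4/2.

4/2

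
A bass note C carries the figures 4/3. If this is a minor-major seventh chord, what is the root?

The figures 4/3 mean the fifth of the chord is in the bass. If C is the fifth of a minor-major seventh chord, the root is F (chord tones F–Ab–C–E).

F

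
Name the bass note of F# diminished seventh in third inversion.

Eb

In third inversion the seventh is lowest. For F# diminished seventh (F#–A–C–Eb) that is Eb.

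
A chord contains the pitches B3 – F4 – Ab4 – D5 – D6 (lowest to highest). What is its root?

B

B, F, Ab, D are the tones of a B diminished seventh chord (B–D–F–Ab), making B the root.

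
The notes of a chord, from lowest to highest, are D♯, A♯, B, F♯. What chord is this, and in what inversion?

B major seventh, first inversion

Reducing to letter names: D#, A#, B, F#. These stack in thirds as B–D#–F#–A# — a B major seventh chord.
D# is the third of B major seventh; third in the bass means first inversion (figured bass 6/5).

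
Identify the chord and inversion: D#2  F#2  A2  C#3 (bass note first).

Reducing to letter names: D#, F#, A, C#. These stack in thirds as D#–F#–A–C# — a D# half-diminished seventh chord.
The lowest note is D#, the root of the chord, so this is root position (figured bass 7).

D# half-diminished seventh, root position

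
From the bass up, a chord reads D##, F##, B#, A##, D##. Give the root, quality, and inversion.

B# major seventh, first inversion

The distinct note names are D##, F##, B#, A##. Stacked in thirds they read B#–D##–F##–A##, which is a major seventh chord on B#.
D## is the third of B# major seventh; third in the bass means first inversion (figured bass 6/5).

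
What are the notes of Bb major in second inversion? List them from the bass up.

F, Bb, D

The chord tones are Bb–D–F. With the fifth (F) lowest for second inversion: F, Bb, D.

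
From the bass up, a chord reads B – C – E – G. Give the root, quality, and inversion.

The distinct note names are B, C, E, G. Stacked in thirds they read C–E–G–B, which is a major seventh chord on C.
With the seventh (B) in the bass, the chord is in third inversion (figured bass 4/2).

C major seventh, third inversion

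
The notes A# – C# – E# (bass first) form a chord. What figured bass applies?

5/3

The notes A#, C#, E# stack in thirds as A#–C#–E# — an A# minor triad. The bass A# is the root, so this is root position: figured 5/3.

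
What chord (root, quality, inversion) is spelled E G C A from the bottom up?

Reducing to letter names: E, G, C, A. These stack in thirds as A–C–E–G — an A minor seventh chord.
E is the fifth of A minor seventh; fifth in the bass means second inversion (figured bass 4/3).

A minor seventh, second inversion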